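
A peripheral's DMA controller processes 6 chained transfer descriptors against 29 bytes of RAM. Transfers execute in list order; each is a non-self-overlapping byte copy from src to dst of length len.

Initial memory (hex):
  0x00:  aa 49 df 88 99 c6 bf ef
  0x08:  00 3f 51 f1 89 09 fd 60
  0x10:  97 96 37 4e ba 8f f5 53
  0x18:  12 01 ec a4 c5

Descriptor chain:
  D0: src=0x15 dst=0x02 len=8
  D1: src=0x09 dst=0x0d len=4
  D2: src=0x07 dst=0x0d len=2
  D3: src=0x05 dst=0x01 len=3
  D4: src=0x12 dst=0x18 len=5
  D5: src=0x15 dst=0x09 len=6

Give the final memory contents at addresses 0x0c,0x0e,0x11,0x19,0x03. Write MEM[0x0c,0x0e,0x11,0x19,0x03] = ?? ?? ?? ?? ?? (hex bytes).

#0 dst[0x02+8] := {0x8f,0xf5,0x53,0x12,0x01,0xec,0xa4,0xc5}
#1 dst[0x0d+4] := {0xc5,0x51,0xf1,0x89}
#2 dst[0x0d+2] := {0xec,0xa4}
#3 dst[0x01+3] := {0x12,0x01,0xec}
#4 dst[0x18+5] := {0x37,0x4e,0xba,0x8f,0xf5}
#5 dst[0x09+6] := {0x8f,0xf5,0x53,0x37,0x4e,0xba}
query mem[0x0c]=0x37, mem[0x0e]=0xba, mem[0x11]=0x96, mem[0x19]=0x4e, mem[0x03]=0xec

MEM[0x0c,0x0e,0x11,0x19,0x03] = 37 ba 96 4e ec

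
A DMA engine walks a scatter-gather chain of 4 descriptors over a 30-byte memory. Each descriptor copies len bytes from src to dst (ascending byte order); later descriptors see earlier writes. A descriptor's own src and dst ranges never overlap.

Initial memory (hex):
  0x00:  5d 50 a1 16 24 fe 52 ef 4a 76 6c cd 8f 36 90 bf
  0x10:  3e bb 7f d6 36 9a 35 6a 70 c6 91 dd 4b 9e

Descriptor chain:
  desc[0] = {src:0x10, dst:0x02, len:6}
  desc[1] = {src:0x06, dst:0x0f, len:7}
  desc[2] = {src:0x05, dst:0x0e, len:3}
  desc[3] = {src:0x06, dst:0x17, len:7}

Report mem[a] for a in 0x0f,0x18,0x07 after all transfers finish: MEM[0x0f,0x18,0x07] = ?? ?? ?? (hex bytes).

  after D0: wrote 6B at 0x02 = 3ebb7fd6369a
  after D1: wrote 7B at 0x0f = 369a4a766ccd8f
  after D2: wrote 3B at 0x0e = d6369a
  after D3: wrote 7B at 0x17 = 369a4a766ccd8f
query mem[0x0f]=0x36, mem[0x18]=0x9a, mem[0x07]=0x9a

MEM[0x0f,0x18,0x07] = 36 9a 9a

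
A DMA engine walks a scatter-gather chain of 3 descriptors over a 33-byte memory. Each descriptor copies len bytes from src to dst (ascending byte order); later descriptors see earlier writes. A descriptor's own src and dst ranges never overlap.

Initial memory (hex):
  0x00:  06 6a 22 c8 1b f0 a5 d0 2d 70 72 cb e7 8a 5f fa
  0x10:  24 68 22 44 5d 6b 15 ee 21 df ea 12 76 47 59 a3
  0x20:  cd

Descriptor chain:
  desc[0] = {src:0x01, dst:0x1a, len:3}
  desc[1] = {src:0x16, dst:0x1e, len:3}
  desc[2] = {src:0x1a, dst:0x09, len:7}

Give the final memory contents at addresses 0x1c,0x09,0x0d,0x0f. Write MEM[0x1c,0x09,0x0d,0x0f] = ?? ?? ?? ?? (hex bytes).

D0: mem[0x1a..0x1c] <- [6a 22 c8]
D1: mem[0x1e..0x20] <- [15 ee 21]
D2: mem[0x09..0x0f] <- [6a 22 c8 47 15 ee 21]
query mem[0x1c]=0xc8, mem[0x09]=0x6a, mem[0x0d]=0x15, mem[0x0f]=0x21

MEM[0x1c,0x09,0x0d,0x0f] = c8 6a 15 21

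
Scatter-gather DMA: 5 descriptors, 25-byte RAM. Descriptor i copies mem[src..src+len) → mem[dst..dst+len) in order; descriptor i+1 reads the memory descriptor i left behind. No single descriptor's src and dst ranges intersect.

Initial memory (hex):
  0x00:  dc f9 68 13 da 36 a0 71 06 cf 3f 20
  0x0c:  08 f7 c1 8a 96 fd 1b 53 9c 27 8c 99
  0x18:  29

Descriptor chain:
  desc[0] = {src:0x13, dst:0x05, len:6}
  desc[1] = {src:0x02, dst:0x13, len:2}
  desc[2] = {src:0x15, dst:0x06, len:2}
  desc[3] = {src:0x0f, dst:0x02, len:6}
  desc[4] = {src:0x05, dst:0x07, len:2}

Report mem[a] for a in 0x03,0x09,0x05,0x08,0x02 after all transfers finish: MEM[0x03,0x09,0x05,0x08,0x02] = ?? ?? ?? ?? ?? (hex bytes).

MEM[0x03,0x09,0x05,0x08,0x02] = 96 99 1b 68 8a

  after D0: wrote 6B at 0x05 = 539c278c9929
  after D1: wrote 2B at 0x13 = 6813
  after D2: wrote 2B at 0x06 = 278c
  after D3: wrote 6B at 0x02 = 8a96fd1b6813
  after D4: wrote 2B at 0x07 = 1b68
query mem[0x03]=0x96, mem[0x09]=0x99, mem[0x05]=0x1b, mem[0x08]=0x68, mem[0x02]=0x8a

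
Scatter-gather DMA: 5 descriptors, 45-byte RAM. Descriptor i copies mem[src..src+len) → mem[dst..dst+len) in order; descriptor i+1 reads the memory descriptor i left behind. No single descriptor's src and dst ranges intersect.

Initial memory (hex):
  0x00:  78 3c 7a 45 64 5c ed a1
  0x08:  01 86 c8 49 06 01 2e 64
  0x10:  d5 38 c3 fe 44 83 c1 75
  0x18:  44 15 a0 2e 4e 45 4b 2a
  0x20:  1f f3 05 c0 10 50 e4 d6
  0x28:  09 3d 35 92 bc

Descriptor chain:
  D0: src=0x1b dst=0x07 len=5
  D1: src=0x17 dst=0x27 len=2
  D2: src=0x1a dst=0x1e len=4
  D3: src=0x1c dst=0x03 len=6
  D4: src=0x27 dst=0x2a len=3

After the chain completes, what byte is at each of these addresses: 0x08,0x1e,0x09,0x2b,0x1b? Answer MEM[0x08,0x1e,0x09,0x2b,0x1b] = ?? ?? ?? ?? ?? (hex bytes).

  after D0: wrote 5B at 0x07 = 2e4e454b2a
  after D1: wrote 2B at 0x27 = 7544
  after D2: wrote 4B at 0x1e = a02e4e45
  after D3: wrote 6B at 0x03 = 4e45a02e4e45
  after D4: wrote 3B at 0x2a = 75443d
query mem[0x08]=0x45, mem[0x1e]=0xa0, mem[0x09]=0x45, mem[0x2b]=0x44, mem[0x1b]=0x2e

MEM[0x08,0x1e,0x09,0x2b,0x1b] = 45 a0 45 44 2e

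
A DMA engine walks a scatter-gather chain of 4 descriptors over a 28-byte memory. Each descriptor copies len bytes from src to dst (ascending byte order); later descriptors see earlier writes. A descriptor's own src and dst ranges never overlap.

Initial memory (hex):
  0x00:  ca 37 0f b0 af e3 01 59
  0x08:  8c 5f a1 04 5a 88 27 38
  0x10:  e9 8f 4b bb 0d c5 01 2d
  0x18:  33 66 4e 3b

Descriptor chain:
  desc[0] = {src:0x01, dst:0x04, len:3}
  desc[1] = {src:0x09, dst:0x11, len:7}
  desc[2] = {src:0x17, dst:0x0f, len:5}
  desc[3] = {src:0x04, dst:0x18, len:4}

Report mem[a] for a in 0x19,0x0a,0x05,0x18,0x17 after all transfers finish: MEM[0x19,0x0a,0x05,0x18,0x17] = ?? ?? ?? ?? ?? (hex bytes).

MEM[0x19,0x0a,0x05,0x18,0x17] = 0f a1 0f 37 38

#0 dst[0x04+3] := {0x37,0x0f,0xb0}
#1 dst[0x11+7] := {0x5f,0xa1,0x04,0x5a,0x88,0x27,0x38}
#2 dst[0x0f+5] := {0x38,0x33,0x66,0x4e,0x3b}
#3 dst[0x18+4] := {0x37,0x0f,0xb0,0x59}
query mem[0x19]=0x0f, mem[0x0a]=0xa1, mem[0x05]=0x0f, mem[0x18]=0x37, mem[0x17]=0x38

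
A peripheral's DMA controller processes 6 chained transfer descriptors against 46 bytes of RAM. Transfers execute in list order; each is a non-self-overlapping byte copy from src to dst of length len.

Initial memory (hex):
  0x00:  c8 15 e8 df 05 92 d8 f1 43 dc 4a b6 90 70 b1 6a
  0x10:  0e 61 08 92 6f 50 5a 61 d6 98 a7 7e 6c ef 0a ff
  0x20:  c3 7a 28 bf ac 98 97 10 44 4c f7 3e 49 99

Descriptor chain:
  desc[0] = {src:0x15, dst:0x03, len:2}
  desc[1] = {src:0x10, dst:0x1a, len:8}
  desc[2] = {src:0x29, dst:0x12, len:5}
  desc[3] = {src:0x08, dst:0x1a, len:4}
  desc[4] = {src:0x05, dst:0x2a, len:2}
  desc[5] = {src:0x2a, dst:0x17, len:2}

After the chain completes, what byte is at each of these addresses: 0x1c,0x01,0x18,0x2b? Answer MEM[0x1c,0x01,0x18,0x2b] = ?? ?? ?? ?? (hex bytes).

[0] 0x15->0x03 len=2 : 50 5a
[1] 0x10->0x1a len=8 : 0e 61 08 92 6f 50 5a 61
[2] 0x29->0x12 len=5 : 4c f7 3e 49 99
[3] 0x08->0x1a len=4 : 43 dc 4a b6
[4] 0x05->0x2a len=2 : 92 d8
[5] 0x2a->0x17 len=2 : 92 d8
query mem[0x1c]=0x4a, mem[0x01]=0x15, mem[0x18]=0xd8, mem[0x2b]=0xd8

MEM[0x1c,0x01,0x18,0x2b] = 4a 15 d8 d8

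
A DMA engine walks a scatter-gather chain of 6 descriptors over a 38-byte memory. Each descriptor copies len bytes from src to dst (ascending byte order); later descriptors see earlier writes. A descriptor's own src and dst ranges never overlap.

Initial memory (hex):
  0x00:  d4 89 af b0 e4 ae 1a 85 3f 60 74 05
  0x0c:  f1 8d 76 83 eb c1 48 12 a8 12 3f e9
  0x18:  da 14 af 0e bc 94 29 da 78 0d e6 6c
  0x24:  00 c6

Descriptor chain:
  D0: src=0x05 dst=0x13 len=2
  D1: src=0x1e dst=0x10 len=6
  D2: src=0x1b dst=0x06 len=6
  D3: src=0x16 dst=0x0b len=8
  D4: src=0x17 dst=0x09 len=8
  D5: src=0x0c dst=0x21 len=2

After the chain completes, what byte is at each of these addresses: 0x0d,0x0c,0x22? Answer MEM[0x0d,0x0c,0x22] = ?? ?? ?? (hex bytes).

MEM[0x0d,0x0c,0x22] = 0e af 0e

D0: mem[0x13..0x14] <- [ae 1a]
D1: mem[0x10..0x15] <- [29 da 78 0d e6 6c]
D2: mem[0x06..0x0b] <- [0e bc 94 29 da 78]
D3: mem[0x0b..0x12] <- [3f e9 da 14 af 0e bc 94]
D4: mem[0x09..0x10] <- [e9 da 14 af 0e bc 94 29]
D5: mem[0x21..0x22] <- [af 0e]
query mem[0x0d]=0x0e, mem[0x0c]=0xaf, mem[0x22]=0x0e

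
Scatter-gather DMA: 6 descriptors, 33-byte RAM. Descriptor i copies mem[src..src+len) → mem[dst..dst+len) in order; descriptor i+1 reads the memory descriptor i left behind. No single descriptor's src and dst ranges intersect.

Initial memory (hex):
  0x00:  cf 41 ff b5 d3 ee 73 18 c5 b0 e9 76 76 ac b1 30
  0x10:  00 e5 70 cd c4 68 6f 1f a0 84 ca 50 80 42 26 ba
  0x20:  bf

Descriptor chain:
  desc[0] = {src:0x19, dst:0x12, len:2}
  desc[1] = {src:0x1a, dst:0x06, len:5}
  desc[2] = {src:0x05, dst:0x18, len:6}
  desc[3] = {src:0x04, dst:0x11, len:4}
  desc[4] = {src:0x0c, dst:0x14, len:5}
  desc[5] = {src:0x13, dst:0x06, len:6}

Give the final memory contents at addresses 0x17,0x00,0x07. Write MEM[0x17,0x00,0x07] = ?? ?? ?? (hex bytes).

MEM[0x17,0x00,0x07] = 30 cf 76

D0: mem[0x12..0x13] <- [84 ca]
D1: mem[0x06..0x0a] <- [ca 50 80 42 26]
D2: mem[0x18..0x1d] <- [ee ca 50 80 42 26]
D3: mem[0x11..0x14] <- [d3 ee ca 50]
D4: mem[0x14..0x18] <- [76 ac b1 30 00]
D5: mem[0x06..0x0b] <- [ca 76 ac b1 30 00]
query mem[0x17]=0x30, mem[0x00]=0xcf, mem[0x07]=0x76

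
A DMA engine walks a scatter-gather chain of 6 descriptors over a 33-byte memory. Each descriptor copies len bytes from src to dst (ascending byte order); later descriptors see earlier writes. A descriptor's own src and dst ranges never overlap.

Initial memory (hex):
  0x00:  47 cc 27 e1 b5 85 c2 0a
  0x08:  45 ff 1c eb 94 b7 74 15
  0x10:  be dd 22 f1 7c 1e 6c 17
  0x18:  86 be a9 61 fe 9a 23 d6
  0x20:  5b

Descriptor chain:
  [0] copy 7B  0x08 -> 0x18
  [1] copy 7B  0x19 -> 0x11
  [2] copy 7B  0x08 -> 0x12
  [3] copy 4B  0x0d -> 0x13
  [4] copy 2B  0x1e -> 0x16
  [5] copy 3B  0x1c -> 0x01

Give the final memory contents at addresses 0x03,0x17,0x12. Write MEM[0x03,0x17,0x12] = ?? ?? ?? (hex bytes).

MEM[0x03,0x17,0x12] = 74 d6 45

#0 dst[0x18+7] := {0x45,0xff,0x1c,0xeb,0x94,0xb7,0x74}
#1 dst[0x11+7] := {0xff,0x1c,0xeb,0x94,0xb7,0x74,0xd6}
#2 dst[0x12+7] := {0x45,0xff,0x1c,0xeb,0x94,0xb7,0x74}
#3 dst[0x13+4] := {0xb7,0x74,0x15,0xbe}
#4 dst[0x16+2] := {0x74,0xd6}
#5 dst[0x01+3] := {0x94,0xb7,0x74}
query mem[0x03]=0x74, mem[0x17]=0xd6, mem[0x12]=0x45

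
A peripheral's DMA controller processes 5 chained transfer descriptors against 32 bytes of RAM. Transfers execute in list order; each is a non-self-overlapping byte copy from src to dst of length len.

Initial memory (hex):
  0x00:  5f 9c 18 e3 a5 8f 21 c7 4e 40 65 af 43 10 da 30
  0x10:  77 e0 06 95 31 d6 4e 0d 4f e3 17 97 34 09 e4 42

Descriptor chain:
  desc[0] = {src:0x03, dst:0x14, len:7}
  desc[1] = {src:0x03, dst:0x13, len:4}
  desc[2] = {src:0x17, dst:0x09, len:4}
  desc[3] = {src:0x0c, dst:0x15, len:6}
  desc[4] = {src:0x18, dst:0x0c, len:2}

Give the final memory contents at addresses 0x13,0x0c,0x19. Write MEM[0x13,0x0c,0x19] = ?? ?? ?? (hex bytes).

[0] 0x03->0x14 len=7 : e3 a5 8f 21 c7 4e 40
[1] 0x03->0x13 len=4 : e3 a5 8f 21
[2] 0x17->0x09 len=4 : 21 c7 4e 40
[3] 0x0c->0x15 len=6 : 40 10 da 30 77 e0
[4] 0x18->0x0c len=2 : 30 77
query mem[0x13]=0xe3, mem[0x0c]=0x30, mem[0x19]=0x77

MEM[0x13,0x0c,0x19] = e3 30 77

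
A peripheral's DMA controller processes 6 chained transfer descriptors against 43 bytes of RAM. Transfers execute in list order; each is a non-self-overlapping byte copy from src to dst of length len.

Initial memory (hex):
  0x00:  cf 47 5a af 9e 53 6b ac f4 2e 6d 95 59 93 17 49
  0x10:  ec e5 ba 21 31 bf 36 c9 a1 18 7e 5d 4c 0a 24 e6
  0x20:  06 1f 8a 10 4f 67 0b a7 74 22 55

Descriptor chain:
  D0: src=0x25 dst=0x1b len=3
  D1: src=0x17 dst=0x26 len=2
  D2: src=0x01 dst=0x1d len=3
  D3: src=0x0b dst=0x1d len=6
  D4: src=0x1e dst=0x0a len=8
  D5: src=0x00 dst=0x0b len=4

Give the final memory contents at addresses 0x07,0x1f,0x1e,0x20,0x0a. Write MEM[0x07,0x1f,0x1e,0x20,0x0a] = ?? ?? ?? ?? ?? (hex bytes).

MEM[0x07,0x1f,0x1e,0x20,0x0a] = ac 93 59 17 59

  after D0: wrote 3B at 0x1b = 670ba7
  after D1: wrote 2B at 0x26 = c9a1
  after D2: wrote 3B at 0x1d = 475aaf
  after D3: wrote 6B at 0x1d = 9559931749ec
  after D4: wrote 8B at 0x0a = 59931749ec104f67
  after D5: wrote 4B at 0x0b = cf475aaf
query mem[0x07]=0xac, mem[0x1f]=0x93, mem[0x1e]=0x59, mem[0x20]=0x17, mem[0x0a]=0x59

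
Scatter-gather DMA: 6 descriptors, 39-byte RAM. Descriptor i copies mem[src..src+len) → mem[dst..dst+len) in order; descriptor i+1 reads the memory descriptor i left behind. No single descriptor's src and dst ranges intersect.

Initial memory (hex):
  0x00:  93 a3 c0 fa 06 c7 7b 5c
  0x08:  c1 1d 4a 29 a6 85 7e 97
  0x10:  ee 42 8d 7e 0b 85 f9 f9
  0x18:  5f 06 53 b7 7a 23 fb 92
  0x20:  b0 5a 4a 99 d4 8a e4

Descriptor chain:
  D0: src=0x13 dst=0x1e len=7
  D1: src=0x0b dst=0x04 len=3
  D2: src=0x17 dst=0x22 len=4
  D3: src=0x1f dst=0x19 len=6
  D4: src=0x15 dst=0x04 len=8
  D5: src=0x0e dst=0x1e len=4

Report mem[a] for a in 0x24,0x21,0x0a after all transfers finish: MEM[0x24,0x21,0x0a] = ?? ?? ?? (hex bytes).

D0: mem[0x1e..0x24] <- [7e 0b 85 f9 f9 5f 06]
D1: mem[0x04..0x06] <- [29 a6 85]
D2: mem[0x22..0x25] <- [f9 5f 06 53]
D3: mem[0x19..0x1e] <- [0b 85 f9 f9 5f 06]
D4: mem[0x04..0x0b] <- [85 f9 f9 5f 0b 85 f9 f9]
D5: mem[0x1e..0x21] <- [7e 97 ee 42]
query mem[0x24]=0x06, mem[0x21]=0x42, mem[0x0a]=0xf9

MEM[0x24,0x21,0x0a] = 06 42 f9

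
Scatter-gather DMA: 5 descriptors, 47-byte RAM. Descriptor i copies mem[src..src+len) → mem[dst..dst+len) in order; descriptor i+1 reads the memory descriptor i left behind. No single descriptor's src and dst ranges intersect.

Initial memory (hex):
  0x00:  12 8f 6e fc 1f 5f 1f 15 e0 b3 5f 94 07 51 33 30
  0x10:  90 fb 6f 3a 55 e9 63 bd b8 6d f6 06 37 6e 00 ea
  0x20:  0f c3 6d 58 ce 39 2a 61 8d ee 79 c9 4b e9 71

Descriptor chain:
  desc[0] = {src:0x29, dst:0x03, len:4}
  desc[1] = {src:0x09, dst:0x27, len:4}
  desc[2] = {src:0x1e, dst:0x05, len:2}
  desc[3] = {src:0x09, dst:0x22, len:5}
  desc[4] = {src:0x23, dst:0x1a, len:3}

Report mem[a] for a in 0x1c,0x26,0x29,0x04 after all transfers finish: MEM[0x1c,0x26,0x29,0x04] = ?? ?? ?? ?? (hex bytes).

D0: mem[0x03..0x06] <- [ee 79 c9 4b]
D1: mem[0x27..0x2a] <- [b3 5f 94 07]
D2: mem[0x05..0x06] <- [00 ea]
D3: mem[0x22..0x26] <- [b3 5f 94 07 51]
D4: mem[0x1a..0x1c] <- [5f 94 07]
query mem[0x1c]=0x07, mem[0x26]=0x51, mem[0x29]=0x94, mem[0x04]=0x79

MEM[0x1c,0x26,0x29,0x04] = 07 51 94 79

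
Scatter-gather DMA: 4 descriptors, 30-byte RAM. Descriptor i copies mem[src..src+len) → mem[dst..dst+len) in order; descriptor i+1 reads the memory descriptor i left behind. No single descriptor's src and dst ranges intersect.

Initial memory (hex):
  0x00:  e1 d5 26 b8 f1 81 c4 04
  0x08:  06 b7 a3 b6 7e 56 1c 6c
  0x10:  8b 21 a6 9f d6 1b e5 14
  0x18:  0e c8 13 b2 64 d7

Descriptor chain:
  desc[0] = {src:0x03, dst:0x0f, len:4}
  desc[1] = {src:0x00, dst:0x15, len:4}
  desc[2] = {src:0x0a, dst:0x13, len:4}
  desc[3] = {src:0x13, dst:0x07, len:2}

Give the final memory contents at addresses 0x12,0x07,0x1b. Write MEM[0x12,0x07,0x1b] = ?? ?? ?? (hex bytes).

#0 dst[0x0f+4] := {0xb8,0xf1,0x81,0xc4}
#1 dst[0x15+4] := {0xe1,0xd5,0x26,0xb8}
#2 dst[0x13+4] := {0xa3,0xb6,0x7e,0x56}
#3 dst[0x07+2] := {0xa3,0xb6}
query mem[0x12]=0xc4, mem[0x07]=0xa3, mem[0x1b]=0xb2

MEM[0x12,0x07,0x1b] = c4 a3 b2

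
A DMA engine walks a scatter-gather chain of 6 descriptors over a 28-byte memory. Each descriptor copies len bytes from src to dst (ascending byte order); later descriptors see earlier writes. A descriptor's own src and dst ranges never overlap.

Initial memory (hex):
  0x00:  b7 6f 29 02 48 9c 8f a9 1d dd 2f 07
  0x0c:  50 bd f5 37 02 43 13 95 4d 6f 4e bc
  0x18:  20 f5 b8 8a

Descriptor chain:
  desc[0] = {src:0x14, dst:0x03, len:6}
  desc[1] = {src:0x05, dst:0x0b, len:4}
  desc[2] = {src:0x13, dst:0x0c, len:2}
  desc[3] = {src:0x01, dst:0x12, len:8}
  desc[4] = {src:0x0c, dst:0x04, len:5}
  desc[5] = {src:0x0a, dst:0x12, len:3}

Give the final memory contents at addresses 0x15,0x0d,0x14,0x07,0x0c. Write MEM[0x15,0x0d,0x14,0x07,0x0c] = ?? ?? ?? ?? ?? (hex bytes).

MEM[0x15,0x0d,0x14,0x07,0x0c] = 6f 4d 95 37 95

D0: mem[0x03..0x08] <- [4d 6f 4e bc 20 f5]
D1: mem[0x0b..0x0e] <- [4e bc 20 f5]
D2: mem[0x0c..0x0d] <- [95 4d]
D3: mem[0x12..0x19] <- [6f 29 4d 6f 4e bc 20 f5]
D4: mem[0x04..0x08] <- [95 4d f5 37 02]
D5: mem[0x12..0x14] <- [2f 4e 95]
query mem[0x15]=0x6f, mem[0x0d]=0x4d, mem[0x14]=0x95, mem[0x07]=0x37, mem[0x0c]=0x95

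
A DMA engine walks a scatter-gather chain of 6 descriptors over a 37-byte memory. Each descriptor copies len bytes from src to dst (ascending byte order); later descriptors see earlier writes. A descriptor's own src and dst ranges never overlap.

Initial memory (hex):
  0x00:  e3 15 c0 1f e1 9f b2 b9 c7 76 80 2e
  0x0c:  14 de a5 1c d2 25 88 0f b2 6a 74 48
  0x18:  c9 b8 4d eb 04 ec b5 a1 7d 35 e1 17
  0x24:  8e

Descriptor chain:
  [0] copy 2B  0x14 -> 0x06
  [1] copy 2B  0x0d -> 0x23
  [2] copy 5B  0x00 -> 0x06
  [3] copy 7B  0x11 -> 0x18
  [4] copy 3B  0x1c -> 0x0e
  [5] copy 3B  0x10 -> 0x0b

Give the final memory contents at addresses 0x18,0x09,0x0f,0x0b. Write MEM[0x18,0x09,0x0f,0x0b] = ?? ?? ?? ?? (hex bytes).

MEM[0x18,0x09,0x0f,0x0b] = 25 1f 74 48

[0] 0x14->0x06 len=2 : b2 6a
[1] 0x0d->0x23 len=2 : de a5
[2] 0x00->0x06 len=5 : e3 15 c0 1f e1
[3] 0x11->0x18 len=7 : 25 88 0f b2 6a 74 48
[4] 0x1c->0x0e len=3 : 6a 74 48
[5] 0x10->0x0b len=3 : 48 25 88
query mem[0x18]=0x25, mem[0x09]=0x1f, mem[0x0f]=0x74, mem[0x0b]=0x48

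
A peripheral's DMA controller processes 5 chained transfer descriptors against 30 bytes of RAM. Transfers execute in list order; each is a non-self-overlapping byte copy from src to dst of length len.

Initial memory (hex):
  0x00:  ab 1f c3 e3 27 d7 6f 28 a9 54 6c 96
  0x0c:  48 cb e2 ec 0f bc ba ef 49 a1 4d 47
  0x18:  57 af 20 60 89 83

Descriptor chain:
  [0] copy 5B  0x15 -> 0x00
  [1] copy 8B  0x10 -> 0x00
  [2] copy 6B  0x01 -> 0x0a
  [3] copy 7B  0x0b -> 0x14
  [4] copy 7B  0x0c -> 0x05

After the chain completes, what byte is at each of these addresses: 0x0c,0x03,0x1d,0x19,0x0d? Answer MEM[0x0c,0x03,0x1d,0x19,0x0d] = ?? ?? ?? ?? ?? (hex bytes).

MEM[0x0c,0x03,0x1d,0x19,0x0d] = ef ef 83 0f 49

#0 dst[0x00+5] := {0xa1,0x4d,0x47,0x57,0xaf}
#1 dst[0x00+8] := {0x0f,0xbc,0xba,0xef,0x49,0xa1,0x4d,0x47}
#2 dst[0x0a+6] := {0xbc,0xba,0xef,0x49,0xa1,0x4d}
#3 dst[0x14+7] := {0xba,0xef,0x49,0xa1,0x4d,0x0f,0xbc}
#4 dst[0x05+7] := {0xef,0x49,0xa1,0x4d,0x0f,0xbc,0xba}
query mem[0x0c]=0xef, mem[0x03]=0xef, mem[0x1d]=0x83, mem[0x19]=0x0f, mem[0x0d]=0x49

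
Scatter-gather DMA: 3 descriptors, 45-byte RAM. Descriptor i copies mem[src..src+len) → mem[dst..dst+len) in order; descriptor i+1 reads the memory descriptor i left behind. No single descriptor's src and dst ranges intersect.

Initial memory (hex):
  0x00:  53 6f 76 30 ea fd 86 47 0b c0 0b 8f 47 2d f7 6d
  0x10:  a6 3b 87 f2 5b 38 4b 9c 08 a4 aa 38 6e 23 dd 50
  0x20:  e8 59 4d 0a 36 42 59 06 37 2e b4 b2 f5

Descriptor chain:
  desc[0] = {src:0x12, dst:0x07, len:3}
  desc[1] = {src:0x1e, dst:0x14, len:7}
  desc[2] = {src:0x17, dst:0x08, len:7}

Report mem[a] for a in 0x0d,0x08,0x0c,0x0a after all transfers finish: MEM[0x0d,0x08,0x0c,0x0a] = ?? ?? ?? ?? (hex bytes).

MEM[0x0d,0x08,0x0c,0x0a] = 6e 59 38 0a

[0] 0x12->0x07 len=3 : 87 f2 5b
[1] 0x1e->0x14 len=7 : dd 50 e8 59 4d 0a 36
[2] 0x17->0x08 len=7 : 59 4d 0a 36 38 6e 23
query mem[0x0d]=0x6e, mem[0x08]=0x59, mem[0x0c]=0x38, mem[0x0a]=0x0a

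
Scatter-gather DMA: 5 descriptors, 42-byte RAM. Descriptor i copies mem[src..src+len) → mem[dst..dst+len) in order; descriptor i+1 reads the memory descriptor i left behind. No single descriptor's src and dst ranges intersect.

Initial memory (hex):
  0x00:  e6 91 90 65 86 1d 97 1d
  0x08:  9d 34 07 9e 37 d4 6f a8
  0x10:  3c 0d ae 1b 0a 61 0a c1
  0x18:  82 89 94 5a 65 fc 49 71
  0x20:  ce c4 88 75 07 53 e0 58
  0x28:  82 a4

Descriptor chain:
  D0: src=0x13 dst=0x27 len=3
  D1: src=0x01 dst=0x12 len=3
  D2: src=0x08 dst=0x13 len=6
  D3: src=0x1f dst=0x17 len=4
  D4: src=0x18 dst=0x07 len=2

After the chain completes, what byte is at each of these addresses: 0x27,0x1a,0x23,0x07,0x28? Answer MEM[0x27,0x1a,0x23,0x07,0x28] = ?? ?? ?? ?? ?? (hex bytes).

  after D0: wrote 3B at 0x27 = 1b0a61
  after D1: wrote 3B at 0x12 = 919065
  after D2: wrote 6B at 0x13 = 9d34079e37d4
  after D3: wrote 4B at 0x17 = 71cec488
  after D4: wrote 2B at 0x07 = cec4
query mem[0x27]=0x1b, mem[0x1a]=0x88, mem[0x23]=0x75, mem[0x07]=0xce, mem[0x28]=0x0a

MEM[0x27,0x1a,0x23,0x07,0x28] = 1b 88 75 ce 0a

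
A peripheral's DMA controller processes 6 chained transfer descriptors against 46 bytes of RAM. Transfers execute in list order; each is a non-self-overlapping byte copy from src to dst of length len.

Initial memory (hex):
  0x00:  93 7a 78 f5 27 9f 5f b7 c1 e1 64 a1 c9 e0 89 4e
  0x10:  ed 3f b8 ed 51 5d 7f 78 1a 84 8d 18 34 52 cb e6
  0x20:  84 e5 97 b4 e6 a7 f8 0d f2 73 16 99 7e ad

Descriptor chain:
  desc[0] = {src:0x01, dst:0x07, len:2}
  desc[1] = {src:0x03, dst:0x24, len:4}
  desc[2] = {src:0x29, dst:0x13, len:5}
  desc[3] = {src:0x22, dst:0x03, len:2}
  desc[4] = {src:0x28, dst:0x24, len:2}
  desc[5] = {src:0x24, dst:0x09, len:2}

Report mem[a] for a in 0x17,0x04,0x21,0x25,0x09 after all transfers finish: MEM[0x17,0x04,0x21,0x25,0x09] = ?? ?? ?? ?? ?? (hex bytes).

#0 dst[0x07+2] := {0x7a,0x78}
#1 dst[0x24+4] := {0xf5,0x27,0x9f,0x5f}
#2 dst[0x13+5] := {0x73,0x16,0x99,0x7e,0xad}
#3 dst[0x03+2] := {0x97,0xb4}
#4 dst[0x24+2] := {0xf2,0x73}
#5 dst[0x09+2] := {0xf2,0x73}
query mem[0x17]=0xad, mem[0x04]=0xb4, mem[0x21]=0xe5, mem[0x25]=0x73, mem[0x09]=0xf2

MEM[0x17,0x04,0x21,0x25,0x09] = ad b4 e5 73 f2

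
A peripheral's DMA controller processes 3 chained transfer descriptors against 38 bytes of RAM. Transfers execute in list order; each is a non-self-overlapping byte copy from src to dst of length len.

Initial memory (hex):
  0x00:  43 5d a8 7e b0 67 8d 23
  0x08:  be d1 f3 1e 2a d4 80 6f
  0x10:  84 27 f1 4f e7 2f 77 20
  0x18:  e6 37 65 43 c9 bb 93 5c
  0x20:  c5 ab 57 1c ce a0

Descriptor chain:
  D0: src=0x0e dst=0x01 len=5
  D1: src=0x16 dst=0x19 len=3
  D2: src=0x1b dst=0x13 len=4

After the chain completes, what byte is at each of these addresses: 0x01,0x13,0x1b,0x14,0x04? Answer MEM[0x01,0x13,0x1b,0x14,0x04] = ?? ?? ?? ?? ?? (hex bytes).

  after D0: wrote 5B at 0x01 = 806f8427f1
  after D1: wrote 3B at 0x19 = 7720e6
  after D2: wrote 4B at 0x13 = e6c9bb93
query mem[0x01]=0x80, mem[0x13]=0xe6, mem[0x1b]=0xe6, mem[0x14]=0xc9, mem[0x04]=0x27

MEM[0x01,0x13,0x1b,0x14,0x04] = 80 e6 e6 c9 27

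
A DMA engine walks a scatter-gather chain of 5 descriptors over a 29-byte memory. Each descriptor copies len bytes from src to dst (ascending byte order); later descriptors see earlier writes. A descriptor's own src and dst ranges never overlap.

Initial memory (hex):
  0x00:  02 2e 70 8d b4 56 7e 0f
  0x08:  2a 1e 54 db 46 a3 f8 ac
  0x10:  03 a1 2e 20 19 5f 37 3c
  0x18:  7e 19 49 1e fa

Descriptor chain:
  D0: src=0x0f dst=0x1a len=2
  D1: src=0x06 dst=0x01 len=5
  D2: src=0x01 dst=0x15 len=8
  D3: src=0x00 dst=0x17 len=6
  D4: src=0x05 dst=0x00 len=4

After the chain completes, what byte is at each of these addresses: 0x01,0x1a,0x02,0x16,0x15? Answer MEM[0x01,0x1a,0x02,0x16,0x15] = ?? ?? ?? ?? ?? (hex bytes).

MEM[0x01,0x1a,0x02,0x16,0x15] = 7e 2a 0f 0f 7e

D0: mem[0x1a..0x1b] <- [ac 03]
D1: mem[0x01..0x05] <- [7e 0f 2a 1e 54]
D2: mem[0x15..0x1c] <- [7e 0f 2a 1e 54 7e 0f 2a]
D3: mem[0x17..0x1c] <- [02 7e 0f 2a 1e 54]
D4: mem[0x00..0x03] <- [54 7e 0f 2a]
query mem[0x01]=0x7e, mem[0x1a]=0x2a, mem[0x02]=0x0f, mem[0x16]=0x0f, mem[0x15]=0x7e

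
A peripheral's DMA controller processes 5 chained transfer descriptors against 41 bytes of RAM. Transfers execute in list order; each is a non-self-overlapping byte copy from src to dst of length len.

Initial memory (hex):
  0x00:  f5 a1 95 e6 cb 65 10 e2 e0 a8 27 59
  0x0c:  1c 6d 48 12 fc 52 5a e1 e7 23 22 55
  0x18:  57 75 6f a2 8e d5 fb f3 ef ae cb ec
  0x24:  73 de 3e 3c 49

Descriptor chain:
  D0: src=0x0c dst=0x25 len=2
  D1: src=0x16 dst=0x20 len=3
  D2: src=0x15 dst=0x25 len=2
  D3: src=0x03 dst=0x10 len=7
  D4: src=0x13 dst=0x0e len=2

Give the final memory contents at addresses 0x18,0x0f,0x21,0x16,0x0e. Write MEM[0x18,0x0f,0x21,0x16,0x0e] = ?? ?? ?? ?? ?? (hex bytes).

MEM[0x18,0x0f,0x21,0x16,0x0e] = 57 e2 55 a8 10

D0: mem[0x25..0x26] <- [1c 6d]
D1: mem[0x20..0x22] <- [22 55 57]
D2: mem[0x25..0x26] <- [23 22]
D3: mem[0x10..0x16] <- [e6 cb 65 10 e2 e0 a8]
D4: mem[0x0e..0x0f] <- [10 e2]
query mem[0x18]=0x57, mem[0x0f]=0xe2, mem[0x21]=0x55, mem[0x16]=0xa8, mem[0x0e]=0x10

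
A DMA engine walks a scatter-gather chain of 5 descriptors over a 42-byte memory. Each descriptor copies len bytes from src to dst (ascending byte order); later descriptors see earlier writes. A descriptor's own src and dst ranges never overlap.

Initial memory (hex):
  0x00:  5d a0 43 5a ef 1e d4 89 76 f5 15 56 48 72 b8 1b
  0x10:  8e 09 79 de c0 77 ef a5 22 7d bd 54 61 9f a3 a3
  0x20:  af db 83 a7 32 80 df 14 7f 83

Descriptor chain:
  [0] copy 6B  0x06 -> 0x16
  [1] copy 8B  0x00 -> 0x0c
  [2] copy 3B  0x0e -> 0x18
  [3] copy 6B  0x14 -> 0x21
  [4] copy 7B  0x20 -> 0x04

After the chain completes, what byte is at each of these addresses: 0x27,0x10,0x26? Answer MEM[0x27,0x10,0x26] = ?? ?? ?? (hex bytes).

  after D0: wrote 6B at 0x16 = d48976f51556
  after D1: wrote 8B at 0x0c = 5da0435aef1ed489
  after D2: wrote 3B at 0x18 = 435aef
  after D3: wrote 6B at 0x21 = c077d489435a
  after D4: wrote 7B at 0x04 = afc077d489435a
query mem[0x27]=0x14, mem[0x10]=0xef, mem[0x26]=0x5a

MEM[0x27,0x10,0x26] = 14 ef 5a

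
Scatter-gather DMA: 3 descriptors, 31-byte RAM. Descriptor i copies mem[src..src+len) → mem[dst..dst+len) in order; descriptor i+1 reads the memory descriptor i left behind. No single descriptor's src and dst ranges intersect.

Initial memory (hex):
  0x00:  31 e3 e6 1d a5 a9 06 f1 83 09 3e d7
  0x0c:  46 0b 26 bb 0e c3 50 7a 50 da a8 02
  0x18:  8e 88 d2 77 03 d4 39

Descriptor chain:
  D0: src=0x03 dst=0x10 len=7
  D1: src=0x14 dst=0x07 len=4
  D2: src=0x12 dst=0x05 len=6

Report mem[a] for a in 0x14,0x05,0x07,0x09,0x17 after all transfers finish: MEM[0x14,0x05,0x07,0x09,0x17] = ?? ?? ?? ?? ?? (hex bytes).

MEM[0x14,0x05,0x07,0x09,0x17] = f1 a9 f1 09 02

D0: mem[0x10..0x16] <- [1d a5 a9 06 f1 83 09]
D1: mem[0x07..0x0a] <- [f1 83 09 02]
D2: mem[0x05..0x0a] <- [a9 06 f1 83 09 02]
query mem[0x14]=0xf1, mem[0x05]=0xa9, mem[0x07]=0xf1, mem[0x09]=0x09, mem[0x17]=0x02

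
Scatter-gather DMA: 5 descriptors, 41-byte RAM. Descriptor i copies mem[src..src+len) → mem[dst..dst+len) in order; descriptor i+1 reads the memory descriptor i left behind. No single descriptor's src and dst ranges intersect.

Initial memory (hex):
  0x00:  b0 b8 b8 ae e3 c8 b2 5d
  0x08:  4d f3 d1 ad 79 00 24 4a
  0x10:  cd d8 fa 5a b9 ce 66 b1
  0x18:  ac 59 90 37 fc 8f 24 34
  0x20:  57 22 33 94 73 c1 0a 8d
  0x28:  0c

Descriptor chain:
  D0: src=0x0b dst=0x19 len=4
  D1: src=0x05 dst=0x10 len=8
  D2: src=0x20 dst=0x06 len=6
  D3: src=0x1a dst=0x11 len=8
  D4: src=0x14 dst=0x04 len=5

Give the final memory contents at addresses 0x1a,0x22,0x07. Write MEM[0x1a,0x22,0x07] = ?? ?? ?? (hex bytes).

MEM[0x1a,0x22,0x07] = 79 33 57

#0 dst[0x19+4] := {0xad,0x79,0x00,0x24}
#1 dst[0x10+8] := {0xc8,0xb2,0x5d,0x4d,0xf3,0xd1,0xad,0x79}
#2 dst[0x06+6] := {0x57,0x22,0x33,0x94,0x73,0xc1}
#3 dst[0x11+8] := {0x79,0x00,0x24,0x8f,0x24,0x34,0x57,0x22}
#4 dst[0x04+5] := {0x8f,0x24,0x34,0x57,0x22}
query mem[0x1a]=0x79, mem[0x22]=0x33, mem[0x07]=0x57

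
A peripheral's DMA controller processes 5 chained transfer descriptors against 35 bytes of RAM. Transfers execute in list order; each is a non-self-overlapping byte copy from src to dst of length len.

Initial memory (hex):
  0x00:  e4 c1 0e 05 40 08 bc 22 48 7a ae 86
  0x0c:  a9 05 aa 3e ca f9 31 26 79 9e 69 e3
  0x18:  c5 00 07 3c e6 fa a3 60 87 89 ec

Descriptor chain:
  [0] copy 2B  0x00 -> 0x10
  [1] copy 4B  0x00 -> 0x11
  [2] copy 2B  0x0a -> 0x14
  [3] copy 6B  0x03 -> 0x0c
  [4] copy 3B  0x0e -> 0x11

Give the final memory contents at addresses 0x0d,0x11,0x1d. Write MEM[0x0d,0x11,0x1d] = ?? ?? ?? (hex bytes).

D0: mem[0x10..0x11] <- [e4 c1]
D1: mem[0x11..0x14] <- [e4 c1 0e 05]
D2: mem[0x14..0x15] <- [ae 86]
D3: mem[0x0c..0x11] <- [05 40 08 bc 22 48]
D4: mem[0x11..0x13] <- [08 bc 22]
query mem[0x0d]=0x40, mem[0x11]=0x08, mem[0x1d]=0xfa

MEM[0x0d,0x11,0x1d] = 40 08 fa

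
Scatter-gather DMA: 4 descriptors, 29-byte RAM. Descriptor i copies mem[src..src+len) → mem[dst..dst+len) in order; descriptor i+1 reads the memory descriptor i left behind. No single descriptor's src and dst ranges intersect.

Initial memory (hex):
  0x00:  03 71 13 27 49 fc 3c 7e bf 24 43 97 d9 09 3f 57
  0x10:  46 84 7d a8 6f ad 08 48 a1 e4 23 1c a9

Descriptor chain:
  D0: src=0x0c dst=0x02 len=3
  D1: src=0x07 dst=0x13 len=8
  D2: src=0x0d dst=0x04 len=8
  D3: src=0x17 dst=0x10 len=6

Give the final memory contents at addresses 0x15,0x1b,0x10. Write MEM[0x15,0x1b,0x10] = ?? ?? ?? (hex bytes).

MEM[0x15,0x1b,0x10] = a9 1c 97

  after D0: wrote 3B at 0x02 = d9093f
  after D1: wrote 8B at 0x13 = 7ebf244397d9093f
  after D2: wrote 8B at 0x04 = 093f5746847d7ebf
  after D3: wrote 6B at 0x10 = 97d9093f1ca9
query mem[0x15]=0xa9, mem[0x1b]=0x1c, mem[0x10]=0x97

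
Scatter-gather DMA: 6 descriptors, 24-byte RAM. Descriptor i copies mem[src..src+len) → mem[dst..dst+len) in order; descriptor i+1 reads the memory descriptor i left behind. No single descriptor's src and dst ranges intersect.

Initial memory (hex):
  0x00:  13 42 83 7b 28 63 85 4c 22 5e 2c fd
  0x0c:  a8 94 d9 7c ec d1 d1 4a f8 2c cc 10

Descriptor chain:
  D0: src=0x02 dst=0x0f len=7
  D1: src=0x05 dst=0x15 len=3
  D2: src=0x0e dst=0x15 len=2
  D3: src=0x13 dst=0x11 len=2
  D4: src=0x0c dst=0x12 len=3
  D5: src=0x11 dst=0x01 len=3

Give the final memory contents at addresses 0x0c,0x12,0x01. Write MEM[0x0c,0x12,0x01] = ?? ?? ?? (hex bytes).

D0: mem[0x0f..0x15] <- [83 7b 28 63 85 4c 22]
D1: mem[0x15..0x17] <- [63 85 4c]
D2: mem[0x15..0x16] <- [d9 83]
D3: mem[0x11..0x12] <- [85 4c]
D4: mem[0x12..0x14] <- [a8 94 d9]
D5: mem[0x01..0x03] <- [85 a8 94]
query mem[0x0c]=0xa8, mem[0x12]=0xa8, mem[0x01]=0x85

MEM[0x0c,0x12,0x01] = a8 a8 85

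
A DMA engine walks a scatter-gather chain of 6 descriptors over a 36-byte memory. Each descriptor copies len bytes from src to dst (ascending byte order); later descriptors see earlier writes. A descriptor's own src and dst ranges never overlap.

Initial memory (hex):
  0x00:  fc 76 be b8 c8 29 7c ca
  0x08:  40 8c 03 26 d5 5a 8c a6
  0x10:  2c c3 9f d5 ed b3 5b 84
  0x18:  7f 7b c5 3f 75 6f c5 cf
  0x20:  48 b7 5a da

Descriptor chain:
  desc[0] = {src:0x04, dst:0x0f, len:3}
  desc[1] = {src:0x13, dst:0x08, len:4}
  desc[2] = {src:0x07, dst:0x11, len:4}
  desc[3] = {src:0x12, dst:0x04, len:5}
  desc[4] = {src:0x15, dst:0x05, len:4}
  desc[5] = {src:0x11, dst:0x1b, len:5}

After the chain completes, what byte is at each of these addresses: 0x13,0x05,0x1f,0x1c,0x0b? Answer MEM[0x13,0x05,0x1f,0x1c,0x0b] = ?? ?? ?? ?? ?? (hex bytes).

#0 dst[0x0f+3] := {0xc8,0x29,0x7c}
#1 dst[0x08+4] := {0xd5,0xed,0xb3,0x5b}
#2 dst[0x11+4] := {0xca,0xd5,0xed,0xb3}
#3 dst[0x04+5] := {0xd5,0xed,0xb3,0xb3,0x5b}
#4 dst[0x05+4] := {0xb3,0x5b,0x84,0x7f}
#5 dst[0x1b+5] := {0xca,0xd5,0xed,0xb3,0xb3}
query mem[0x13]=0xed, mem[0x05]=0xb3, mem[0x1f]=0xb3, mem[0x1c]=0xd5, mem[0x0b]=0x5b

MEM[0x13,0x05,0x1f,0x1c,0x0b] = ed b3 b3 d5 5b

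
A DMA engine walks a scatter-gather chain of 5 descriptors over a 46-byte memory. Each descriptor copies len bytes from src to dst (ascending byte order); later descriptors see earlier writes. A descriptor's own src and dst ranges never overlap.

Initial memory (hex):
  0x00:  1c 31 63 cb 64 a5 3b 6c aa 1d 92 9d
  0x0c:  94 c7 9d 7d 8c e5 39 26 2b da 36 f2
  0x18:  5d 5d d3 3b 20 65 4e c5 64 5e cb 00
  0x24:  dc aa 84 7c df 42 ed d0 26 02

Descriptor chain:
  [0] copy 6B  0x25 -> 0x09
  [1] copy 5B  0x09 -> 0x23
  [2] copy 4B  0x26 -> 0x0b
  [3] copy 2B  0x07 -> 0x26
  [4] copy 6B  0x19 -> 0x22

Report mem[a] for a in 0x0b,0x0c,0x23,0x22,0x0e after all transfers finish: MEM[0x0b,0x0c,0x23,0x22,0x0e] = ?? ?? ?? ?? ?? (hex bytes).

MEM[0x0b,0x0c,0x23,0x22,0x0e] = df 42 d3 5d 42

#0 dst[0x09+6] := {0xaa,0x84,0x7c,0xdf,0x42,0xed}
#1 dst[0x23+5] := {0xaa,0x84,0x7c,0xdf,0x42}
#2 dst[0x0b+4] := {0xdf,0x42,0xdf,0x42}
#3 dst[0x26+2] := {0x6c,0xaa}
#4 dst[0x22+6] := {0x5d,0xd3,0x3b,0x20,0x65,0x4e}
query mem[0x0b]=0xdf, mem[0x0c]=0x42, mem[0x23]=0xd3, mem[0x22]=0x5d, mem[0x0e]=0x42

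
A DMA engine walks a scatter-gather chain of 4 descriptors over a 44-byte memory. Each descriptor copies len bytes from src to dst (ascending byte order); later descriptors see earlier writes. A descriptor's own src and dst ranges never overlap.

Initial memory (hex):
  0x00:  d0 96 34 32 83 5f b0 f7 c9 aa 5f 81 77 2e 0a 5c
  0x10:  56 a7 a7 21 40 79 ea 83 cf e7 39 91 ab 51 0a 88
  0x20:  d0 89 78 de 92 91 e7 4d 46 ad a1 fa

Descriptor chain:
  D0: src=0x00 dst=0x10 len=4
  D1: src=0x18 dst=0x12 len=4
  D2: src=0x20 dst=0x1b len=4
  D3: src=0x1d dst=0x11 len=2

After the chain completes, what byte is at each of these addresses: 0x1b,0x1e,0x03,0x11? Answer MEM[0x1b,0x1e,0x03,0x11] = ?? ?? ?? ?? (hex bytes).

MEM[0x1b,0x1e,0x03,0x11] = d0 de 32 78

  after D0: wrote 4B at 0x10 = d0963432
  after D1: wrote 4B at 0x12 = cfe73991
  after D2: wrote 4B at 0x1b = d08978de
  after D3: wrote 2B at 0x11 = 78de
query mem[0x1b]=0xd0, mem[0x1e]=0xde, mem[0x03]=0x32, mem[0x11]=0x78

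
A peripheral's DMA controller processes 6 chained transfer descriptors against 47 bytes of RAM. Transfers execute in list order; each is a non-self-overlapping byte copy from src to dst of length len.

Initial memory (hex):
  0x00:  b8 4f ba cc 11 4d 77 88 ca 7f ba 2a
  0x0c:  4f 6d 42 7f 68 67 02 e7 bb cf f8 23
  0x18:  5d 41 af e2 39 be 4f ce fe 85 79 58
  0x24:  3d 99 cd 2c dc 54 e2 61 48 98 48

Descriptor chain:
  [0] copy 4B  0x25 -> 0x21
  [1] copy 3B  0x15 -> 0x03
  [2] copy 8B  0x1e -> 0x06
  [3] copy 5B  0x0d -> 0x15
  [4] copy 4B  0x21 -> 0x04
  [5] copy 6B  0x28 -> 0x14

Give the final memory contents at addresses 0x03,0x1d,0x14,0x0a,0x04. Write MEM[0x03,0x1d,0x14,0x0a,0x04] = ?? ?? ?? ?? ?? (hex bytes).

#0 dst[0x21+4] := {0x99,0xcd,0x2c,0xdc}
#1 dst[0x03+3] := {0xcf,0xf8,0x23}
#2 dst[0x06+8] := {0x4f,0xce,0xfe,0x99,0xcd,0x2c,0xdc,0x99}
#3 dst[0x15+5] := {0x99,0x42,0x7f,0x68,0x67}
#4 dst[0x04+4] := {0x99,0xcd,0x2c,0xdc}
#5 dst[0x14+6] := {0xdc,0x54,0xe2,0x61,0x48,0x98}
query mem[0x03]=0xcf, mem[0x1d]=0xbe, mem[0x14]=0xdc, mem[0x0a]=0xcd, mem[0x04]=0x99

MEM[0x03,0x1d,0x14,0x0a,0x04] = cf be dc cd 99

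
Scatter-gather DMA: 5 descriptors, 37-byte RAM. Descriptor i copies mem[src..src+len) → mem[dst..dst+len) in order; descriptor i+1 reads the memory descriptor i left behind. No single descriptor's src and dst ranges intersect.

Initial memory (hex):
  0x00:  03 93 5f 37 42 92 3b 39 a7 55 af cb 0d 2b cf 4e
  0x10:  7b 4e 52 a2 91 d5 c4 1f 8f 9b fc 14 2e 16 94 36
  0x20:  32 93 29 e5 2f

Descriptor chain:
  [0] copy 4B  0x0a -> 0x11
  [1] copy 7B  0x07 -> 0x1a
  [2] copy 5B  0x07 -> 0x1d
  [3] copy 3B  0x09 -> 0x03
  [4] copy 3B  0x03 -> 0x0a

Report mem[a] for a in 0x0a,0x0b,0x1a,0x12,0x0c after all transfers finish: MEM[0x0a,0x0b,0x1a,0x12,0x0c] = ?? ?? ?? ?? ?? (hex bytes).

[0] 0x0a->0x11 len=4 : af cb 0d 2b
[1] 0x07->0x1a len=7 : 39 a7 55 af cb 0d 2b
[2] 0x07->0x1d len=5 : 39 a7 55 af cb
[3] 0x09->0x03 len=3 : 55 af cb
[4] 0x03->0x0a len=3 : 55 af cb
query mem[0x0a]=0x55, mem[0x0b]=0xaf, mem[0x1a]=0x39, mem[0x12]=0xcb, mem[0x0c]=0xcb

MEM[0x0a,0x0b,0x1a,0x12,0x0c] = 55 af 39 cb cb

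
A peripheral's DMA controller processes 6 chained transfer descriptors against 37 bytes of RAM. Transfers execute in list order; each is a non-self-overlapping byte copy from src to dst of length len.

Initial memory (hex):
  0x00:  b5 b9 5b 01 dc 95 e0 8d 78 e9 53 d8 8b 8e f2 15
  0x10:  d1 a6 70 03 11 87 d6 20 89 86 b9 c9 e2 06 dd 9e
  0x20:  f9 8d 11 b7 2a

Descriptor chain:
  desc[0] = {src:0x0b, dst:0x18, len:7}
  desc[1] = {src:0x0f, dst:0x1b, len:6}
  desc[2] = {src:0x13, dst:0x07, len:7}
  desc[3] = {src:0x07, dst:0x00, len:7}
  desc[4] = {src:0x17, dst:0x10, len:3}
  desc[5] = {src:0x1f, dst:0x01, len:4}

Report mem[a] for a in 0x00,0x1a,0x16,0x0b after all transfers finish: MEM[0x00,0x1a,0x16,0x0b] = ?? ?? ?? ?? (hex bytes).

MEM[0x00,0x1a,0x16,0x0b] = 03 8e d6 20

  after D0: wrote 7B at 0x18 = d88b8ef215d1a6
  after D1: wrote 6B at 0x1b = 15d1a6700311
  after D2: wrote 7B at 0x07 = 031187d620d88b
  after D3: wrote 7B at 0x00 = 031187d620d88b
  after D4: wrote 3B at 0x10 = 20d88b
  after D5: wrote 4B at 0x01 = 03118d11
query mem[0x00]=0x03, mem[0x1a]=0x8e, mem[0x16]=0xd6, mem[0x0b]=0x20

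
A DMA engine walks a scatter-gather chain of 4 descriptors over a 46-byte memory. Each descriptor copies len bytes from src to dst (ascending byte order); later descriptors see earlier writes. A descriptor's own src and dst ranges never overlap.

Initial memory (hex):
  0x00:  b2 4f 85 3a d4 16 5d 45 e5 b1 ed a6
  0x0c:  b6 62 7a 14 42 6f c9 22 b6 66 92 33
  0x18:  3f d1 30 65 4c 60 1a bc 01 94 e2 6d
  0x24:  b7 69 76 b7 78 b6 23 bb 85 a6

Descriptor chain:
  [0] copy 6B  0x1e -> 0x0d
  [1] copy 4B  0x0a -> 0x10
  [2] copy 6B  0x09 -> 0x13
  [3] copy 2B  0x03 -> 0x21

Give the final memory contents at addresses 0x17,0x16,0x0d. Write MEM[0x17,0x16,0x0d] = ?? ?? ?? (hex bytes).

#0 dst[0x0d+6] := {0x1a,0xbc,0x01,0x94,0xe2,0x6d}
#1 dst[0x10+4] := {0xed,0xa6,0xb6,0x1a}
#2 dst[0x13+6] := {0xb1,0xed,0xa6,0xb6,0x1a,0xbc}
#3 dst[0x21+2] := {0x3a,0xd4}
query mem[0x17]=0x1a, mem[0x16]=0xb6, mem[0x0d]=0x1a

MEM[0x17,0x16,0x0d] = 1a b6 1a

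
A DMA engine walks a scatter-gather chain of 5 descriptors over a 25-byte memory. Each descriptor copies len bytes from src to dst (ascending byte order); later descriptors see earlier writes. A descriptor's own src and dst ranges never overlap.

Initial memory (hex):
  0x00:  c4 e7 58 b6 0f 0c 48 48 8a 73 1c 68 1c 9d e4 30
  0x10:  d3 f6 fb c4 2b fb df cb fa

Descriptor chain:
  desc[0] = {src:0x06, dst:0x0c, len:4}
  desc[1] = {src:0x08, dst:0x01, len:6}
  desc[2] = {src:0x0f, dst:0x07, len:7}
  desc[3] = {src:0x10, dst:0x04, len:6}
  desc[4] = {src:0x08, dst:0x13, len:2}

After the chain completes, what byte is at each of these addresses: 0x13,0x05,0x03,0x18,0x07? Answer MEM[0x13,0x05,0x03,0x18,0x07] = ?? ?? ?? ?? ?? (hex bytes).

  after D0: wrote 4B at 0x0c = 48488a73
  after D1: wrote 6B at 0x01 = 8a731c684848
  after D2: wrote 7B at 0x07 = 73d3f6fbc42bfb
  after D3: wrote 6B at 0x04 = d3f6fbc42bfb
  after D4: wrote 2B at 0x13 = 2bfb
query mem[0x13]=0x2b, mem[0x05]=0xf6, mem[0x03]=0x1c, mem[0x18]=0xfa, mem[0x07]=0xc4

MEM[0x13,0x05,0x03,0x18,0x07] = 2b f6 1c fa c4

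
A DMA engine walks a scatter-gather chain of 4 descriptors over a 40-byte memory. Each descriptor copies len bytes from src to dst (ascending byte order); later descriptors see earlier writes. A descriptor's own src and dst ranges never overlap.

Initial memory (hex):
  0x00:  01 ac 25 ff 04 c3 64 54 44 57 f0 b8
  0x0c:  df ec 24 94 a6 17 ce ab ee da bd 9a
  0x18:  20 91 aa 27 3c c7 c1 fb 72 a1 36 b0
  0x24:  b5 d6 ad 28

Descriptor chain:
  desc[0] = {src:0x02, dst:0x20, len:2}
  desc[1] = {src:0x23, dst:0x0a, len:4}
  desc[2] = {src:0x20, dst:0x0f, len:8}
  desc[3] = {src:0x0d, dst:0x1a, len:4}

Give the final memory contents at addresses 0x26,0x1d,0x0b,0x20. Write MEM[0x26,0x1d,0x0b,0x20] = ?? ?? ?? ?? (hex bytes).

D0: mem[0x20..0x21] <- [25 ff]
D1: mem[0x0a..0x0d] <- [b0 b5 d6 ad]
D2: mem[0x0f..0x16] <- [25 ff 36 b0 b5 d6 ad 28]
D3: mem[0x1a..0x1d] <- [ad 24 25 ff]
query mem[0x26]=0xad, mem[0x1d]=0xff, mem[0x0b]=0xb5, mem[0x20]=0x25

MEM[0x26,0x1d,0x0b,0x20] = ad ff b5 25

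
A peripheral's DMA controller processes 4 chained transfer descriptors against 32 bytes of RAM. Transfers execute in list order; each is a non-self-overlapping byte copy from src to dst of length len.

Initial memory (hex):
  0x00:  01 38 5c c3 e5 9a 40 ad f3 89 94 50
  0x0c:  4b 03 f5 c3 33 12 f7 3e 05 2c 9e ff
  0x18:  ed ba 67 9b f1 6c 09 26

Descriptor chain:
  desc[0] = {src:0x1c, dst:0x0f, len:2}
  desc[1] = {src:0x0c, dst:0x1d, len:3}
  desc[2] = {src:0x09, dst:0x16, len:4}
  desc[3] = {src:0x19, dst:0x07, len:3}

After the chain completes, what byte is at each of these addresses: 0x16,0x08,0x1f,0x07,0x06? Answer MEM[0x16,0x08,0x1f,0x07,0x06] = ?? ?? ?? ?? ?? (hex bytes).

  after D0: wrote 2B at 0x0f = f16c
  after D1: wrote 3B at 0x1d = 4b03f5
  after D2: wrote 4B at 0x16 = 8994504b
  after D3: wrote 3B at 0x07 = 4b679b
query mem[0x16]=0x89, mem[0x08]=0x67, mem[0x1f]=0xf5, mem[0x07]=0x4b, mem[0x06]=0x40

MEM[0x16,0x08,0x1f,0x07,0x06] = 89 67 f5 4b 40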